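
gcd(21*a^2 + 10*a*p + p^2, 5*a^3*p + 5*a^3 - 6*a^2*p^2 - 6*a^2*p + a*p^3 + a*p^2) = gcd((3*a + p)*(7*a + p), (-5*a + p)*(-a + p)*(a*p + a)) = 1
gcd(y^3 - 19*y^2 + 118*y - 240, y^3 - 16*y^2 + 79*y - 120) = y^2 - 13*y + 40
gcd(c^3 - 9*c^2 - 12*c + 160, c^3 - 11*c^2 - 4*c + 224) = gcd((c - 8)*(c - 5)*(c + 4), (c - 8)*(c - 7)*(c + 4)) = c^2 - 4*c - 32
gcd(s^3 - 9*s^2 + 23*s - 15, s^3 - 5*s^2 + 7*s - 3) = s^2 - 4*s + 3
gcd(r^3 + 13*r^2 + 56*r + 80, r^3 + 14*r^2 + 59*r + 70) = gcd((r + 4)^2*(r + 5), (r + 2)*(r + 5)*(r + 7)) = r + 5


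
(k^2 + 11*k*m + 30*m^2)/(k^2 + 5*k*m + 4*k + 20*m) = (k + 6*m)/(k + 4)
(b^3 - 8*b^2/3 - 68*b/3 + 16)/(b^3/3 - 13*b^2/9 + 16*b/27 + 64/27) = 9*(3*b^3 - 8*b^2 - 68*b + 48)/(9*b^3 - 39*b^2 + 16*b + 64)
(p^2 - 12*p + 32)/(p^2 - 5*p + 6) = (p^2 - 12*p + 32)/(p^2 - 5*p + 6)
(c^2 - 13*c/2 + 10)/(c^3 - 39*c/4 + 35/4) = 2*(c - 4)/(2*c^2 + 5*c - 7)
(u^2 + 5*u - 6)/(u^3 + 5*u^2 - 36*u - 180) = (u - 1)/(u^2 - u - 30)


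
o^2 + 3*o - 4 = (o - 1)*(o + 4)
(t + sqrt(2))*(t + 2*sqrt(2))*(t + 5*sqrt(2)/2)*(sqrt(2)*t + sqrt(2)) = sqrt(2)*t^4 + sqrt(2)*t^3 + 11*t^3 + 11*t^2 + 19*sqrt(2)*t^2 + 20*t + 19*sqrt(2)*t + 20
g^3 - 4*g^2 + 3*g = g*(g - 3)*(g - 1)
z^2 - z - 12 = (z - 4)*(z + 3)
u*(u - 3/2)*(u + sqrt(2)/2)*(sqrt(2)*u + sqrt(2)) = sqrt(2)*u^4 - sqrt(2)*u^3/2 + u^3 - 3*sqrt(2)*u^2/2 - u^2/2 - 3*u/2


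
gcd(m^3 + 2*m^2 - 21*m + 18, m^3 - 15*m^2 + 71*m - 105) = m - 3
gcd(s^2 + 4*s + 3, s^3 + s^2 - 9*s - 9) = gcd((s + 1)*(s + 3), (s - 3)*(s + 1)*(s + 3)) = s^2 + 4*s + 3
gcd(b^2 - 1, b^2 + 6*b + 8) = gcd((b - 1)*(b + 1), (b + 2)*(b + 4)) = 1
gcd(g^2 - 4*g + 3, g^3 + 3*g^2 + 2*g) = 1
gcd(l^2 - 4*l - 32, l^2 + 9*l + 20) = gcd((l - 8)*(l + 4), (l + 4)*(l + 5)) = l + 4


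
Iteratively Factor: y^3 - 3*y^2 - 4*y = (y)*(y^2 - 3*y - 4) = y*(y + 1)*(y - 4)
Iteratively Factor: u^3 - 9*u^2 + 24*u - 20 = (u - 2)*(u^2 - 7*u + 10) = (u - 5)*(u - 2)*(u - 2)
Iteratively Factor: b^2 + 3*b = (b + 3)*(b)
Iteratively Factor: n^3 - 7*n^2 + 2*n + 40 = (n - 5)*(n^2 - 2*n - 8) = (n - 5)*(n - 4)*(n + 2)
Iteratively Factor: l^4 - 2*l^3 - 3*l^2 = (l - 3)*(l^3 + l^2) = (l - 3)*(l + 1)*(l^2) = l*(l - 3)*(l + 1)*(l)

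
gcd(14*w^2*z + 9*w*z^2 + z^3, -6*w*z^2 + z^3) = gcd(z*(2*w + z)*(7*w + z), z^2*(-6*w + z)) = z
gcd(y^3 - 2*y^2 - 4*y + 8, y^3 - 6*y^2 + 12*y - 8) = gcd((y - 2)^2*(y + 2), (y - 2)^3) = y^2 - 4*y + 4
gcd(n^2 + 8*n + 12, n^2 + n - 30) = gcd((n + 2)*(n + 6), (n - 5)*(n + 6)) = n + 6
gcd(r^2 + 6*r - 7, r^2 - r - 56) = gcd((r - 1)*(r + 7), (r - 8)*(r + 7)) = r + 7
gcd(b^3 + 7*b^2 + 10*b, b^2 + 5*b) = b^2 + 5*b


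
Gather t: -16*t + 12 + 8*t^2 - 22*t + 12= 8*t^2 - 38*t + 24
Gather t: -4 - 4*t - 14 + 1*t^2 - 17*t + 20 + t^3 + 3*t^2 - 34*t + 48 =t^3 + 4*t^2 - 55*t + 50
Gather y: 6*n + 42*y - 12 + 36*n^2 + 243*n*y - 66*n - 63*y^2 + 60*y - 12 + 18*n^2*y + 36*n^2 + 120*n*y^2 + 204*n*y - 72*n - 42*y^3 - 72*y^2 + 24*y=72*n^2 - 132*n - 42*y^3 + y^2*(120*n - 135) + y*(18*n^2 + 447*n + 126) - 24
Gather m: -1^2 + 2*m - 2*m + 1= 0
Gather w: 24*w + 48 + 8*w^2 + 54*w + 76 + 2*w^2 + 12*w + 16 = 10*w^2 + 90*w + 140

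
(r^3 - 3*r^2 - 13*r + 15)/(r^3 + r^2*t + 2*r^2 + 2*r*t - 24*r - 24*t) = (r^3 - 3*r^2 - 13*r + 15)/(r^3 + r^2*t + 2*r^2 + 2*r*t - 24*r - 24*t)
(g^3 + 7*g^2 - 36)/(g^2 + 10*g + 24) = (g^2 + g - 6)/(g + 4)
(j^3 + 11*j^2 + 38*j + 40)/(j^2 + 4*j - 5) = (j^2 + 6*j + 8)/(j - 1)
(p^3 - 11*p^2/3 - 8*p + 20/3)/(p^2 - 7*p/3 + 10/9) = 3*(p^2 - 3*p - 10)/(3*p - 5)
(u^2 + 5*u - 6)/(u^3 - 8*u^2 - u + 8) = (u + 6)/(u^2 - 7*u - 8)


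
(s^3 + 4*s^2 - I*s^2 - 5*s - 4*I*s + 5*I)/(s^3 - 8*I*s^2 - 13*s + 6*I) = (s^2 + 4*s - 5)/(s^2 - 7*I*s - 6)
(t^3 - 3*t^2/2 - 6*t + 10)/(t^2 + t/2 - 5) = t - 2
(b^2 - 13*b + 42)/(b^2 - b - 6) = (-b^2 + 13*b - 42)/(-b^2 + b + 6)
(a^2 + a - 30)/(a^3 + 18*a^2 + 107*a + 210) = (a - 5)/(a^2 + 12*a + 35)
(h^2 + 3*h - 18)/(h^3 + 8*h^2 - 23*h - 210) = (h - 3)/(h^2 + 2*h - 35)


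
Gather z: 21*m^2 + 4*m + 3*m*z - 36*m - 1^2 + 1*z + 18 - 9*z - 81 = 21*m^2 - 32*m + z*(3*m - 8) - 64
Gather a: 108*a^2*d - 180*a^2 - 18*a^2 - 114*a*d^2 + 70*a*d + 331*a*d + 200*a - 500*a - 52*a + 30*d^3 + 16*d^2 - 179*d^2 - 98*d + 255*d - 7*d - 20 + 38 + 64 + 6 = a^2*(108*d - 198) + a*(-114*d^2 + 401*d - 352) + 30*d^3 - 163*d^2 + 150*d + 88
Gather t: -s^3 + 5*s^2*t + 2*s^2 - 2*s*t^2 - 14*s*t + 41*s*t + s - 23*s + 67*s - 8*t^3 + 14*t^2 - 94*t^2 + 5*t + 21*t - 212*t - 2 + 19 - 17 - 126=-s^3 + 2*s^2 + 45*s - 8*t^3 + t^2*(-2*s - 80) + t*(5*s^2 + 27*s - 186) - 126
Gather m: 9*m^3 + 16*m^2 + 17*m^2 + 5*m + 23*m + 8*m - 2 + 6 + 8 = 9*m^3 + 33*m^2 + 36*m + 12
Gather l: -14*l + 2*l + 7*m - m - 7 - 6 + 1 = -12*l + 6*m - 12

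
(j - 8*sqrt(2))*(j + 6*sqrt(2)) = j^2 - 2*sqrt(2)*j - 96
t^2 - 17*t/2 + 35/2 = (t - 5)*(t - 7/2)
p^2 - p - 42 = (p - 7)*(p + 6)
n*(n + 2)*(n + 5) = n^3 + 7*n^2 + 10*n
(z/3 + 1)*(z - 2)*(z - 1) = z^3/3 - 7*z/3 + 2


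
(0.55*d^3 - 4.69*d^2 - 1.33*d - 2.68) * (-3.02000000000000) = -1.661*d^3 + 14.1638*d^2 + 4.0166*d + 8.0936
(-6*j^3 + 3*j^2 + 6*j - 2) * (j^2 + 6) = -6*j^5 + 3*j^4 - 30*j^3 + 16*j^2 + 36*j - 12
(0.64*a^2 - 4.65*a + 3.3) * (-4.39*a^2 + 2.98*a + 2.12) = -2.8096*a^4 + 22.3207*a^3 - 26.9872*a^2 - 0.0240000000000009*a + 6.996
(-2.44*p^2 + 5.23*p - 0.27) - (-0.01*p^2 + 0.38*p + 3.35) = -2.43*p^2 + 4.85*p - 3.62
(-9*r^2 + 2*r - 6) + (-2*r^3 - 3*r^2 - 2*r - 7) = -2*r^3 - 12*r^2 - 13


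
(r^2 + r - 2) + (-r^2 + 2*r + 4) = 3*r + 2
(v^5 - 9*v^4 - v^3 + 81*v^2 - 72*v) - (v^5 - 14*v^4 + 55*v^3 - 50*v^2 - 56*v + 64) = 5*v^4 - 56*v^3 + 131*v^2 - 16*v - 64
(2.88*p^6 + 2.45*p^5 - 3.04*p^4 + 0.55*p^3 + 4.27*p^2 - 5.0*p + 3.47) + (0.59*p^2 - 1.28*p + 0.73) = 2.88*p^6 + 2.45*p^5 - 3.04*p^4 + 0.55*p^3 + 4.86*p^2 - 6.28*p + 4.2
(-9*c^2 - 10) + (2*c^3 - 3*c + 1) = 2*c^3 - 9*c^2 - 3*c - 9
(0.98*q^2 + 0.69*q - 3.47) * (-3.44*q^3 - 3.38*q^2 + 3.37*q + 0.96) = -3.3712*q^5 - 5.686*q^4 + 12.9072*q^3 + 14.9947*q^2 - 11.0315*q - 3.3312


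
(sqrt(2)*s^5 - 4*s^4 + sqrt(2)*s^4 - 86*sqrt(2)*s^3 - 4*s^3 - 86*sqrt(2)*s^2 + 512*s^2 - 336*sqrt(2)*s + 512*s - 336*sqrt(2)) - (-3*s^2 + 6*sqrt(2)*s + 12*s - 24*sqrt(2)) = sqrt(2)*s^5 - 4*s^4 + sqrt(2)*s^4 - 86*sqrt(2)*s^3 - 4*s^3 - 86*sqrt(2)*s^2 + 515*s^2 - 342*sqrt(2)*s + 500*s - 312*sqrt(2)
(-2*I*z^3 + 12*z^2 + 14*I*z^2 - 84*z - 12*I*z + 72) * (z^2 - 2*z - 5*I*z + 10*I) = -2*I*z^5 + 2*z^4 + 18*I*z^4 - 18*z^3 - 100*I*z^3 + 40*z^2 + 564*I*z^2 - 24*z - 1200*I*z + 720*I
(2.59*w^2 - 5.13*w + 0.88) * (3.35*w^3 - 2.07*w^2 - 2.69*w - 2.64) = 8.6765*w^5 - 22.5468*w^4 + 6.6*w^3 + 5.1405*w^2 + 11.176*w - 2.3232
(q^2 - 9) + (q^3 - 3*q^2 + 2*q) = q^3 - 2*q^2 + 2*q - 9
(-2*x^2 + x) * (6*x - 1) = -12*x^3 + 8*x^2 - x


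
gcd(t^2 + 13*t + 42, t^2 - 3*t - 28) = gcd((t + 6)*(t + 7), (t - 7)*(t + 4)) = 1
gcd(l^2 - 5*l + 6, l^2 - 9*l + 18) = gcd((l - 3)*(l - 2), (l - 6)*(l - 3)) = l - 3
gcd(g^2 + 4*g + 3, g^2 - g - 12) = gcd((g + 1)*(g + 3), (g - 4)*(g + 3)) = g + 3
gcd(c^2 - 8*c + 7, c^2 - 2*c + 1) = c - 1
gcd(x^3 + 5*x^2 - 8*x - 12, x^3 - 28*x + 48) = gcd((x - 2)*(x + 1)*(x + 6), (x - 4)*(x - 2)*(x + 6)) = x^2 + 4*x - 12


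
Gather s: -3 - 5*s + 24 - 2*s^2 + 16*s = -2*s^2 + 11*s + 21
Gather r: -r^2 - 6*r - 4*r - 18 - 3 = -r^2 - 10*r - 21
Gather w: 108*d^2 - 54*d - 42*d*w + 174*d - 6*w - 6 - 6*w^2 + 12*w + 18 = 108*d^2 + 120*d - 6*w^2 + w*(6 - 42*d) + 12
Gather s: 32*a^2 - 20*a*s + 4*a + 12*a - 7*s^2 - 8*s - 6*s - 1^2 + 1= 32*a^2 + 16*a - 7*s^2 + s*(-20*a - 14)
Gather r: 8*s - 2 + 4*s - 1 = 12*s - 3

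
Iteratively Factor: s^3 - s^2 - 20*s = (s)*(s^2 - s - 20) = s*(s + 4)*(s - 5)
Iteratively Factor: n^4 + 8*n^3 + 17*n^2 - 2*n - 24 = (n + 2)*(n^3 + 6*n^2 + 5*n - 12) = (n + 2)*(n + 4)*(n^2 + 2*n - 3) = (n - 1)*(n + 2)*(n + 4)*(n + 3)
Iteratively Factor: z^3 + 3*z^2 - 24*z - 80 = (z + 4)*(z^2 - z - 20) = (z - 5)*(z + 4)*(z + 4)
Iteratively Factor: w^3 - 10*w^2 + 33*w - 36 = (w - 3)*(w^2 - 7*w + 12) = (w - 3)^2*(w - 4)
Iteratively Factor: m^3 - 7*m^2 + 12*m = (m - 4)*(m^2 - 3*m) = (m - 4)*(m - 3)*(m)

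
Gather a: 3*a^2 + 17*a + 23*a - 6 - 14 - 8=3*a^2 + 40*a - 28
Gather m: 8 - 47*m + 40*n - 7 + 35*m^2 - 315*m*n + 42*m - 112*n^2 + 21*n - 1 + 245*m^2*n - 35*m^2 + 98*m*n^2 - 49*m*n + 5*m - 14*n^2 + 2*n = 245*m^2*n + m*(98*n^2 - 364*n) - 126*n^2 + 63*n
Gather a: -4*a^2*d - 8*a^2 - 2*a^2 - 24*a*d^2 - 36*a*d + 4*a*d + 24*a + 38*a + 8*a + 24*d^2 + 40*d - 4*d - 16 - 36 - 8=a^2*(-4*d - 10) + a*(-24*d^2 - 32*d + 70) + 24*d^2 + 36*d - 60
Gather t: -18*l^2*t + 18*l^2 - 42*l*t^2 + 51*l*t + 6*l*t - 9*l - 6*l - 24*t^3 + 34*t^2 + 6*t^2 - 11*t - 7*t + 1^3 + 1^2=18*l^2 - 15*l - 24*t^3 + t^2*(40 - 42*l) + t*(-18*l^2 + 57*l - 18) + 2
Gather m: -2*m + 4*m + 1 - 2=2*m - 1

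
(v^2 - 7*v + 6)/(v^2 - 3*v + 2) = (v - 6)/(v - 2)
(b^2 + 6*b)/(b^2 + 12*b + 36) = b/(b + 6)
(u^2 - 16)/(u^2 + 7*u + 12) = (u - 4)/(u + 3)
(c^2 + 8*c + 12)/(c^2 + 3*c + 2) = (c + 6)/(c + 1)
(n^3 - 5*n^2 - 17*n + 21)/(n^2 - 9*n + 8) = (n^2 - 4*n - 21)/(n - 8)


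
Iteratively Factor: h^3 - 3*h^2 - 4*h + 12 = (h - 2)*(h^2 - h - 6) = (h - 2)*(h + 2)*(h - 3)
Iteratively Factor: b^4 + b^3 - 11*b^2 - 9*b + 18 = (b + 2)*(b^3 - b^2 - 9*b + 9) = (b + 2)*(b + 3)*(b^2 - 4*b + 3) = (b - 1)*(b + 2)*(b + 3)*(b - 3)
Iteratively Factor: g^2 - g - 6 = (g + 2)*(g - 3)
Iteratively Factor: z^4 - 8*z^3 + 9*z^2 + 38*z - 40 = (z - 1)*(z^3 - 7*z^2 + 2*z + 40) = (z - 1)*(z + 2)*(z^2 - 9*z + 20) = (z - 4)*(z - 1)*(z + 2)*(z - 5)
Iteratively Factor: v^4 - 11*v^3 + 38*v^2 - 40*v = (v - 4)*(v^3 - 7*v^2 + 10*v) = v*(v - 4)*(v^2 - 7*v + 10) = v*(v - 5)*(v - 4)*(v - 2)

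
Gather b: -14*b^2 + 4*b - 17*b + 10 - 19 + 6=-14*b^2 - 13*b - 3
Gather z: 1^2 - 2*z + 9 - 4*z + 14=24 - 6*z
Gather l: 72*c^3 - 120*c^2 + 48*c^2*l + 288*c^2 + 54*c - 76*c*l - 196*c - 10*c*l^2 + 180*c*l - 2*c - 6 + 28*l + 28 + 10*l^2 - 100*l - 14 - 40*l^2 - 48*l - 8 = 72*c^3 + 168*c^2 - 144*c + l^2*(-10*c - 30) + l*(48*c^2 + 104*c - 120)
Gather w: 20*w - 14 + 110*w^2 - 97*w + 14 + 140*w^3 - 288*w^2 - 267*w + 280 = 140*w^3 - 178*w^2 - 344*w + 280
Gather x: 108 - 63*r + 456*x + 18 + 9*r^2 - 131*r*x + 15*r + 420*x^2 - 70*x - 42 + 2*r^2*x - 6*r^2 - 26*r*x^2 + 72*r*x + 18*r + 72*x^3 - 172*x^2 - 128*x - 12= 3*r^2 - 30*r + 72*x^3 + x^2*(248 - 26*r) + x*(2*r^2 - 59*r + 258) + 72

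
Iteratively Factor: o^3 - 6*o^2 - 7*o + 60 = (o + 3)*(o^2 - 9*o + 20) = (o - 4)*(o + 3)*(o - 5)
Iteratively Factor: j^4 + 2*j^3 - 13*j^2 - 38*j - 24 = (j + 1)*(j^3 + j^2 - 14*j - 24) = (j - 4)*(j + 1)*(j^2 + 5*j + 6) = (j - 4)*(j + 1)*(j + 2)*(j + 3)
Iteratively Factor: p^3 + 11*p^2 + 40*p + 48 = (p + 4)*(p^2 + 7*p + 12) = (p + 4)^2*(p + 3)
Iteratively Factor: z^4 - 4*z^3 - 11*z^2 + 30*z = (z - 5)*(z^3 + z^2 - 6*z) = z*(z - 5)*(z^2 + z - 6) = z*(z - 5)*(z - 2)*(z + 3)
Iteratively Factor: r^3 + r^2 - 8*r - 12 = (r + 2)*(r^2 - r - 6) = (r + 2)^2*(r - 3)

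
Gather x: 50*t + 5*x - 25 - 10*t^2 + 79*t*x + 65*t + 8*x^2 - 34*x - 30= -10*t^2 + 115*t + 8*x^2 + x*(79*t - 29) - 55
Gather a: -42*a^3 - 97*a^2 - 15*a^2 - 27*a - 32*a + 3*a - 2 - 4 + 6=-42*a^3 - 112*a^2 - 56*a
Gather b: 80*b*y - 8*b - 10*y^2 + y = b*(80*y - 8) - 10*y^2 + y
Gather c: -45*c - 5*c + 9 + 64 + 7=80 - 50*c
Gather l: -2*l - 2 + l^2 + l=l^2 - l - 2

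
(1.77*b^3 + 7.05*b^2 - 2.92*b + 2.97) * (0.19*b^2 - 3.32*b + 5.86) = 0.3363*b^5 - 4.5369*b^4 - 13.5886*b^3 + 51.5717*b^2 - 26.9716*b + 17.4042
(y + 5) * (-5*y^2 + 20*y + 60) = -5*y^3 - 5*y^2 + 160*y + 300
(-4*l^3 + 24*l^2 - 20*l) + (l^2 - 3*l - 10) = -4*l^3 + 25*l^2 - 23*l - 10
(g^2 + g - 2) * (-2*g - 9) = -2*g^3 - 11*g^2 - 5*g + 18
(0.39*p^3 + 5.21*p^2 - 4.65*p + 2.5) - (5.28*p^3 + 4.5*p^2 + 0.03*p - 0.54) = -4.89*p^3 + 0.71*p^2 - 4.68*p + 3.04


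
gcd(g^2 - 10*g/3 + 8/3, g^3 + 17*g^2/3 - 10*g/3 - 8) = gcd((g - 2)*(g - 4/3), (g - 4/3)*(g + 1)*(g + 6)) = g - 4/3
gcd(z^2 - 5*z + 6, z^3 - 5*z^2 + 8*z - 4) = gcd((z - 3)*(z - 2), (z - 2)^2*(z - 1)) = z - 2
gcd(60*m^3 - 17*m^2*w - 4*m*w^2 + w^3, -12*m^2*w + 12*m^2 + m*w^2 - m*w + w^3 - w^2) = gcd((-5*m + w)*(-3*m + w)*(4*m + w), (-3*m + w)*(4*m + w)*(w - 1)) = -12*m^2 + m*w + w^2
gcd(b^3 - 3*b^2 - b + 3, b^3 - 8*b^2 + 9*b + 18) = b^2 - 2*b - 3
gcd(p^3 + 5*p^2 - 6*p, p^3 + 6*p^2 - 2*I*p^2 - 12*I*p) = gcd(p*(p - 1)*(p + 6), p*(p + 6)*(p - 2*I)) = p^2 + 6*p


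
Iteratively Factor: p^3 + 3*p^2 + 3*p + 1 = (p + 1)*(p^2 + 2*p + 1) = (p + 1)^2*(p + 1)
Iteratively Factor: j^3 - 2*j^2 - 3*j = (j)*(j^2 - 2*j - 3) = j*(j + 1)*(j - 3)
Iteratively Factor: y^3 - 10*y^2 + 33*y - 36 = (y - 3)*(y^2 - 7*y + 12) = (y - 3)^2*(y - 4)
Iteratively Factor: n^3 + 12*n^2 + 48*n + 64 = (n + 4)*(n^2 + 8*n + 16) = (n + 4)^2*(n + 4)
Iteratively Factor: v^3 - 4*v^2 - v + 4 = (v - 4)*(v^2 - 1) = (v - 4)*(v - 1)*(v + 1)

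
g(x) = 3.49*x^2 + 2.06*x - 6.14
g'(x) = 6.98*x + 2.06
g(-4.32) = 50.09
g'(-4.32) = -28.09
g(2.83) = 27.64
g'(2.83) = 21.81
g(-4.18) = 46.23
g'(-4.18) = -27.12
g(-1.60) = -0.50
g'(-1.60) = -9.11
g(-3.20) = 23.01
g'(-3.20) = -20.28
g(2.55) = 21.81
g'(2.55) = 19.86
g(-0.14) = -6.36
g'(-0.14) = 1.08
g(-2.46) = 9.91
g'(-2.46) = -15.11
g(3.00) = 31.45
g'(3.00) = 23.00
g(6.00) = 131.86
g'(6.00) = 43.94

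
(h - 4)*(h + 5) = h^2 + h - 20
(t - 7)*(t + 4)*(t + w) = t^3 + t^2*w - 3*t^2 - 3*t*w - 28*t - 28*w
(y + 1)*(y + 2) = y^2 + 3*y + 2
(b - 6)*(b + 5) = b^2 - b - 30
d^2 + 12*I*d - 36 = (d + 6*I)^2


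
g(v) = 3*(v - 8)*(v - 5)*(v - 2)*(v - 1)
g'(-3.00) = -3516.00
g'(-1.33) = -1367.33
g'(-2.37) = -2558.40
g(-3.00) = 5280.00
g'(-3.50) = -4417.50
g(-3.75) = 8424.20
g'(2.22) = 62.52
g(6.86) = -181.16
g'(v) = 3*(v - 8)*(v - 5)*(v - 2) + 3*(v - 8)*(v - 5)*(v - 1) + 3*(v - 8)*(v - 2)*(v - 1) + 3*(v - 5)*(v - 2)*(v - 1) = 12*v^3 - 144*v^2 + 486*v - 438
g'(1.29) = -24.93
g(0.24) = 148.22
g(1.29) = -15.38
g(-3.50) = 7257.94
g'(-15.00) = -80628.00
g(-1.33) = 1374.70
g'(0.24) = -329.49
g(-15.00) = 375360.00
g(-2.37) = 3376.59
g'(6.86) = -6.68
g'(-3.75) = -4918.31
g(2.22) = 12.94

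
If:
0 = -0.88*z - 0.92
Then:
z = -1.05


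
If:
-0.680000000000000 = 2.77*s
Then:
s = -0.25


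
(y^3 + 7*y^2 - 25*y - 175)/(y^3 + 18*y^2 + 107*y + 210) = (y - 5)/(y + 6)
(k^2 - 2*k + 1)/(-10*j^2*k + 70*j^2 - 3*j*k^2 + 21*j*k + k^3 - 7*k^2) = (-k^2 + 2*k - 1)/(10*j^2*k - 70*j^2 + 3*j*k^2 - 21*j*k - k^3 + 7*k^2)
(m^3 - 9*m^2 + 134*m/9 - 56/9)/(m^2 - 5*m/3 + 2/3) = (3*m^2 - 25*m + 28)/(3*(m - 1))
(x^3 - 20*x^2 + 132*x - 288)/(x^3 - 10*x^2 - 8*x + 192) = (x - 6)/(x + 4)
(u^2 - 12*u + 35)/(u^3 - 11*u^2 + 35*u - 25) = (u - 7)/(u^2 - 6*u + 5)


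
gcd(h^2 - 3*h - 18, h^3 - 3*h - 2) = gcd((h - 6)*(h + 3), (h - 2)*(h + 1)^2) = 1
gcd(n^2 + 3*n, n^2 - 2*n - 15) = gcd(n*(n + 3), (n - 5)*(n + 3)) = n + 3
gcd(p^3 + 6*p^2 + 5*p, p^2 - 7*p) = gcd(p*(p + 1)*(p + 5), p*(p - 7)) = p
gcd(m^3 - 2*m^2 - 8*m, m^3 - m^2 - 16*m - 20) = m + 2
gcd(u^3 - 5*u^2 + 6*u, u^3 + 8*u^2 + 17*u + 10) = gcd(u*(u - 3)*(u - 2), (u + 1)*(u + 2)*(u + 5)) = 1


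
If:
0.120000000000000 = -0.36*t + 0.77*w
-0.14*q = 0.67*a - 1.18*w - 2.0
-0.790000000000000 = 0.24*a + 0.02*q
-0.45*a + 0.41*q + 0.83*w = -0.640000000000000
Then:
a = -3.43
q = 1.65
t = -7.70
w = -3.45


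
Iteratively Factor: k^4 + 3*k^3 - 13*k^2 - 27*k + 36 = (k - 1)*(k^3 + 4*k^2 - 9*k - 36) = (k - 1)*(k + 3)*(k^2 + k - 12) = (k - 3)*(k - 1)*(k + 3)*(k + 4)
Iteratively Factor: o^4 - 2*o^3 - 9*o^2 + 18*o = (o - 3)*(o^3 + o^2 - 6*o) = (o - 3)*(o + 3)*(o^2 - 2*o) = o*(o - 3)*(o + 3)*(o - 2)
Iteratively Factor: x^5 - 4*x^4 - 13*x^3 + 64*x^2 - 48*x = (x)*(x^4 - 4*x^3 - 13*x^2 + 64*x - 48) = x*(x - 3)*(x^3 - x^2 - 16*x + 16) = x*(x - 3)*(x - 1)*(x^2 - 16) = x*(x - 3)*(x - 1)*(x + 4)*(x - 4)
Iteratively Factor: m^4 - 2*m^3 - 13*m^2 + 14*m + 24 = (m - 4)*(m^3 + 2*m^2 - 5*m - 6) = (m - 4)*(m + 1)*(m^2 + m - 6) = (m - 4)*(m - 2)*(m + 1)*(m + 3)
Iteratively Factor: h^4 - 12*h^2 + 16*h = (h - 2)*(h^3 + 2*h^2 - 8*h) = (h - 2)*(h + 4)*(h^2 - 2*h) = h*(h - 2)*(h + 4)*(h - 2)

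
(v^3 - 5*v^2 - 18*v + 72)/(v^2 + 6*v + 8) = (v^2 - 9*v + 18)/(v + 2)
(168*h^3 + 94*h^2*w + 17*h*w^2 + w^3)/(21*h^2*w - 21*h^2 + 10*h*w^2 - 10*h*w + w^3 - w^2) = (24*h^2 + 10*h*w + w^2)/(3*h*w - 3*h + w^2 - w)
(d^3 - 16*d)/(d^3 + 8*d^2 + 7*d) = (d^2 - 16)/(d^2 + 8*d + 7)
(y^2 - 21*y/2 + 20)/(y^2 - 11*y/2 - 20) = (2*y - 5)/(2*y + 5)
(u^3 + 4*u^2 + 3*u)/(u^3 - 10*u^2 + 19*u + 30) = u*(u + 3)/(u^2 - 11*u + 30)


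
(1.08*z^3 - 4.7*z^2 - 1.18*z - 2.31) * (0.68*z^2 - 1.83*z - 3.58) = 0.7344*z^5 - 5.1724*z^4 + 3.9322*z^3 + 17.4146*z^2 + 8.4517*z + 8.2698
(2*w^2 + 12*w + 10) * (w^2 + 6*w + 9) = 2*w^4 + 24*w^3 + 100*w^2 + 168*w + 90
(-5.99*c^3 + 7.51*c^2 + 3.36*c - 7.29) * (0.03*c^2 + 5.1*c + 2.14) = -0.1797*c^5 - 30.3237*c^4 + 25.5832*c^3 + 32.9887*c^2 - 29.9886*c - 15.6006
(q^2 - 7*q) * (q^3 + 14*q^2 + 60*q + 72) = q^5 + 7*q^4 - 38*q^3 - 348*q^2 - 504*q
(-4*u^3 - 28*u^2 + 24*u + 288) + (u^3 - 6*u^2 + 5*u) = -3*u^3 - 34*u^2 + 29*u + 288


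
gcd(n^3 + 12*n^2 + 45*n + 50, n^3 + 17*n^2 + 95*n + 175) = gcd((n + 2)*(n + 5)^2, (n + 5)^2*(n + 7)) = n^2 + 10*n + 25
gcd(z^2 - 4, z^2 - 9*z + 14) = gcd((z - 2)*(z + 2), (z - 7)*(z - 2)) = z - 2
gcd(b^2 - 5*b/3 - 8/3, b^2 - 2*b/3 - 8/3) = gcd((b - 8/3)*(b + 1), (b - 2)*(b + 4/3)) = 1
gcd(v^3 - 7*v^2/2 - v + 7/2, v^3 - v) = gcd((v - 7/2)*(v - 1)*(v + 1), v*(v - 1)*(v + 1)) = v^2 - 1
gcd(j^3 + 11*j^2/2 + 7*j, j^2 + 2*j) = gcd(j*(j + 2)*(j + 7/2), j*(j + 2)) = j^2 + 2*j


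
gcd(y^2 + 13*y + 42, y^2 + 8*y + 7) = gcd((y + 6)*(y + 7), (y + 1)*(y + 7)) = y + 7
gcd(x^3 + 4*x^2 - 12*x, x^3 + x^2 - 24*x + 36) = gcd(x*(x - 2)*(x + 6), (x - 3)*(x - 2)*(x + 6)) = x^2 + 4*x - 12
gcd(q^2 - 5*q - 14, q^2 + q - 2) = q + 2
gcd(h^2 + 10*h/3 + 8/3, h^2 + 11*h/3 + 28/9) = h + 4/3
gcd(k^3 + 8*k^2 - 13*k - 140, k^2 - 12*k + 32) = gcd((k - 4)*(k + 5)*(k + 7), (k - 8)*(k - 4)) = k - 4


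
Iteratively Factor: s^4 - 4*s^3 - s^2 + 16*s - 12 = (s - 2)*(s^3 - 2*s^2 - 5*s + 6) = (s - 2)*(s + 2)*(s^2 - 4*s + 3) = (s - 2)*(s - 1)*(s + 2)*(s - 3)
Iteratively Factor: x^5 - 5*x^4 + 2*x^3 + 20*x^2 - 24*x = (x + 2)*(x^4 - 7*x^3 + 16*x^2 - 12*x) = (x - 2)*(x + 2)*(x^3 - 5*x^2 + 6*x) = (x - 2)^2*(x + 2)*(x^2 - 3*x) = x*(x - 2)^2*(x + 2)*(x - 3)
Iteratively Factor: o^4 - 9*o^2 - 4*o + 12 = (o + 2)*(o^3 - 2*o^2 - 5*o + 6) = (o - 1)*(o + 2)*(o^2 - o - 6) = (o - 3)*(o - 1)*(o + 2)*(o + 2)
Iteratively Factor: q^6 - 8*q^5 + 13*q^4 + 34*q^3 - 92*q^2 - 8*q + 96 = (q + 1)*(q^5 - 9*q^4 + 22*q^3 + 12*q^2 - 104*q + 96) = (q - 4)*(q + 1)*(q^4 - 5*q^3 + 2*q^2 + 20*q - 24) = (q - 4)*(q - 3)*(q + 1)*(q^3 - 2*q^2 - 4*q + 8) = (q - 4)*(q - 3)*(q - 2)*(q + 1)*(q^2 - 4) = (q - 4)*(q - 3)*(q - 2)*(q + 1)*(q + 2)*(q - 2)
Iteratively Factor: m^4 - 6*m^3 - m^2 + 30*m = (m - 3)*(m^3 - 3*m^2 - 10*m) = m*(m - 3)*(m^2 - 3*m - 10) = m*(m - 3)*(m + 2)*(m - 5)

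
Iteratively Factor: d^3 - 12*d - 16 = (d + 2)*(d^2 - 2*d - 8) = (d + 2)^2*(d - 4)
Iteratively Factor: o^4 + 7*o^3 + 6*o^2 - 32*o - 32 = (o + 4)*(o^3 + 3*o^2 - 6*o - 8) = (o + 4)^2*(o^2 - o - 2) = (o + 1)*(o + 4)^2*(o - 2)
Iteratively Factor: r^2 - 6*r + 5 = (r - 5)*(r - 1)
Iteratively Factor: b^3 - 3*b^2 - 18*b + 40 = (b - 5)*(b^2 + 2*b - 8) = (b - 5)*(b + 4)*(b - 2)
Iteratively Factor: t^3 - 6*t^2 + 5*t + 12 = (t + 1)*(t^2 - 7*t + 12) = (t - 4)*(t + 1)*(t - 3)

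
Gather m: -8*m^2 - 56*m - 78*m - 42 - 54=-8*m^2 - 134*m - 96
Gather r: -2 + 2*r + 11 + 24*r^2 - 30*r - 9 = 24*r^2 - 28*r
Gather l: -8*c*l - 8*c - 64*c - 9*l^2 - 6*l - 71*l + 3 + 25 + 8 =-72*c - 9*l^2 + l*(-8*c - 77) + 36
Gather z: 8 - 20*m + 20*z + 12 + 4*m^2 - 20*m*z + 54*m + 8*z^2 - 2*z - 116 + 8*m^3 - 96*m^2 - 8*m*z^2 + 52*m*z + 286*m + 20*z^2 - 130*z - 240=8*m^3 - 92*m^2 + 320*m + z^2*(28 - 8*m) + z*(32*m - 112) - 336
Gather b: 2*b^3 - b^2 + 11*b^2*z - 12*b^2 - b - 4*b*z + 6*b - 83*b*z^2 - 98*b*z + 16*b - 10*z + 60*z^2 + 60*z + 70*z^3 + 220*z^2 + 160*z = 2*b^3 + b^2*(11*z - 13) + b*(-83*z^2 - 102*z + 21) + 70*z^3 + 280*z^2 + 210*z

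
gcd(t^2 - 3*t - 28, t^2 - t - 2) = 1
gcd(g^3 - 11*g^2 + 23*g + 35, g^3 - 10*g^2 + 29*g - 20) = g - 5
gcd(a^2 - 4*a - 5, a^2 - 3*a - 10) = a - 5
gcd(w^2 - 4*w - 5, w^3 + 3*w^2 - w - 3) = w + 1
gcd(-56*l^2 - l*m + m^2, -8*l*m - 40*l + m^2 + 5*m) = 8*l - m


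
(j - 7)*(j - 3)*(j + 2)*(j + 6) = j^4 - 2*j^3 - 47*j^2 + 48*j + 252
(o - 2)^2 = o^2 - 4*o + 4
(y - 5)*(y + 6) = y^2 + y - 30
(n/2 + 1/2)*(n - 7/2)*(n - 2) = n^3/2 - 9*n^2/4 + 3*n/4 + 7/2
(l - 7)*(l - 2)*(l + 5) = l^3 - 4*l^2 - 31*l + 70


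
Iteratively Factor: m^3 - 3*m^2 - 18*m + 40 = (m + 4)*(m^2 - 7*m + 10) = (m - 5)*(m + 4)*(m - 2)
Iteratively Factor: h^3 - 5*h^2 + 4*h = (h - 1)*(h^2 - 4*h) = h*(h - 1)*(h - 4)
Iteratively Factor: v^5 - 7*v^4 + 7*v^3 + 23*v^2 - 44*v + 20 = (v - 1)*(v^4 - 6*v^3 + v^2 + 24*v - 20) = (v - 2)*(v - 1)*(v^3 - 4*v^2 - 7*v + 10) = (v - 2)*(v - 1)*(v + 2)*(v^2 - 6*v + 5) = (v - 5)*(v - 2)*(v - 1)*(v + 2)*(v - 1)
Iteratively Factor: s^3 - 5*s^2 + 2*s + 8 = (s - 4)*(s^2 - s - 2) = (s - 4)*(s + 1)*(s - 2)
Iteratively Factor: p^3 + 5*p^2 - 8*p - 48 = (p + 4)*(p^2 + p - 12) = (p - 3)*(p + 4)*(p + 4)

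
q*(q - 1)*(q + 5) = q^3 + 4*q^2 - 5*q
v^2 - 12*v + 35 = (v - 7)*(v - 5)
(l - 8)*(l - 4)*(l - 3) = l^3 - 15*l^2 + 68*l - 96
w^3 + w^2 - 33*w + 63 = (w - 3)^2*(w + 7)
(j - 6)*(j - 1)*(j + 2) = j^3 - 5*j^2 - 8*j + 12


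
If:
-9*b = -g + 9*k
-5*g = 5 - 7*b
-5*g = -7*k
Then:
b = 190/581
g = -45/83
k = -225/581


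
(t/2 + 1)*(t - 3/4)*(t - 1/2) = t^3/2 + 3*t^2/8 - 17*t/16 + 3/8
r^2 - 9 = (r - 3)*(r + 3)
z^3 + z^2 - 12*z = z*(z - 3)*(z + 4)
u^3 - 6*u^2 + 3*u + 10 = (u - 5)*(u - 2)*(u + 1)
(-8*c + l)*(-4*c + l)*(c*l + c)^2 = 32*c^4*l^2 + 64*c^4*l + 32*c^4 - 12*c^3*l^3 - 24*c^3*l^2 - 12*c^3*l + c^2*l^4 + 2*c^2*l^3 + c^2*l^2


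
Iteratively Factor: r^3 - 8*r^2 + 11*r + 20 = (r - 5)*(r^2 - 3*r - 4) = (r - 5)*(r - 4)*(r + 1)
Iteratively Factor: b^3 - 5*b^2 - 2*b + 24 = (b + 2)*(b^2 - 7*b + 12) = (b - 4)*(b + 2)*(b - 3)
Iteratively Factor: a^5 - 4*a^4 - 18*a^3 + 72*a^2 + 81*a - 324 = (a + 3)*(a^4 - 7*a^3 + 3*a^2 + 63*a - 108) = (a - 4)*(a + 3)*(a^3 - 3*a^2 - 9*a + 27) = (a - 4)*(a + 3)^2*(a^2 - 6*a + 9) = (a - 4)*(a - 3)*(a + 3)^2*(a - 3)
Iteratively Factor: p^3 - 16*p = (p - 4)*(p^2 + 4*p) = p*(p - 4)*(p + 4)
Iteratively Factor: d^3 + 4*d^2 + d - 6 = (d + 3)*(d^2 + d - 2) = (d - 1)*(d + 3)*(d + 2)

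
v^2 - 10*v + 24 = (v - 6)*(v - 4)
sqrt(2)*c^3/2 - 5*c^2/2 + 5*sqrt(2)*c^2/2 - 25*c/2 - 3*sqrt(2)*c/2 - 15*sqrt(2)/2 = (c + 5)*(c - 3*sqrt(2))*(sqrt(2)*c/2 + 1/2)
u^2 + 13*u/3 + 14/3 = (u + 2)*(u + 7/3)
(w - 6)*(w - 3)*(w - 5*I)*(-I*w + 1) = -I*w^4 - 4*w^3 + 9*I*w^3 + 36*w^2 - 23*I*w^2 - 72*w + 45*I*w - 90*I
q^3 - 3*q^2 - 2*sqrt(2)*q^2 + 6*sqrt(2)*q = q*(q - 3)*(q - 2*sqrt(2))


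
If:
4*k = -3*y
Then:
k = -3*y/4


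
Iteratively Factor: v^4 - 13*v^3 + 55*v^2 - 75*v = (v - 3)*(v^3 - 10*v^2 + 25*v) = v*(v - 3)*(v^2 - 10*v + 25) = v*(v - 5)*(v - 3)*(v - 5)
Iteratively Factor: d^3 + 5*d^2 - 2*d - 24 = (d + 3)*(d^2 + 2*d - 8) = (d - 2)*(d + 3)*(d + 4)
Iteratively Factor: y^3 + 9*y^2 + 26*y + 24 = (y + 4)*(y^2 + 5*y + 6) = (y + 3)*(y + 4)*(y + 2)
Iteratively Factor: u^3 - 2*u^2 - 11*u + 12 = (u - 1)*(u^2 - u - 12) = (u - 1)*(u + 3)*(u - 4)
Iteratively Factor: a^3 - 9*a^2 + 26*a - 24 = (a - 4)*(a^2 - 5*a + 6) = (a - 4)*(a - 2)*(a - 3)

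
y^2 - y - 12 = (y - 4)*(y + 3)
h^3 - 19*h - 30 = (h - 5)*(h + 2)*(h + 3)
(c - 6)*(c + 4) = c^2 - 2*c - 24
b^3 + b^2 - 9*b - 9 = (b - 3)*(b + 1)*(b + 3)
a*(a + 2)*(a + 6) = a^3 + 8*a^2 + 12*a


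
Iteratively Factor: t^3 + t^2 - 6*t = (t + 3)*(t^2 - 2*t) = (t - 2)*(t + 3)*(t)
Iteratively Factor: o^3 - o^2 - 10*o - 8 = (o - 4)*(o^2 + 3*o + 2) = (o - 4)*(o + 2)*(o + 1)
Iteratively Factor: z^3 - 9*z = (z - 3)*(z^2 + 3*z) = z*(z - 3)*(z + 3)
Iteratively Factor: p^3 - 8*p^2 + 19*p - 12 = (p - 1)*(p^2 - 7*p + 12) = (p - 4)*(p - 1)*(p - 3)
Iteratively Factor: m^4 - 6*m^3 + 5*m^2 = (m - 5)*(m^3 - m^2) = m*(m - 5)*(m^2 - m) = m*(m - 5)*(m - 1)*(m)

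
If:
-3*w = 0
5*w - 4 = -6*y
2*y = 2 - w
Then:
No Solution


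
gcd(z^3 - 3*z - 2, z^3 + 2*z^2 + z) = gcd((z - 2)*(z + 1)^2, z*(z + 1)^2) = z^2 + 2*z + 1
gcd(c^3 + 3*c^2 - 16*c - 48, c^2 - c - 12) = c^2 - c - 12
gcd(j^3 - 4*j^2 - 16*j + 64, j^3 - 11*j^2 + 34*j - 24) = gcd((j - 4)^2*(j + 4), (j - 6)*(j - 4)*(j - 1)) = j - 4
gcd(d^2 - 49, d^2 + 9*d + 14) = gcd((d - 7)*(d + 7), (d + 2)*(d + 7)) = d + 7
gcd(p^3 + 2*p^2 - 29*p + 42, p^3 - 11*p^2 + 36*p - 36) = p^2 - 5*p + 6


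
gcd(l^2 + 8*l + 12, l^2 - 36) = l + 6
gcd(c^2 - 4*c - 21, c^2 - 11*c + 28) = c - 7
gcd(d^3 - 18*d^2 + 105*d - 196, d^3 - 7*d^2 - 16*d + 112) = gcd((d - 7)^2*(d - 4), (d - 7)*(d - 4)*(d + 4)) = d^2 - 11*d + 28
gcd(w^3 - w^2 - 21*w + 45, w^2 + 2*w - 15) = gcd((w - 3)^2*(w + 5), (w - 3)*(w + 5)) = w^2 + 2*w - 15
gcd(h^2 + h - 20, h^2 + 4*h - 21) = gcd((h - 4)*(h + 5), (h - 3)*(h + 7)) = 1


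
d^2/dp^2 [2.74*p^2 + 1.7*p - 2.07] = 5.48000000000000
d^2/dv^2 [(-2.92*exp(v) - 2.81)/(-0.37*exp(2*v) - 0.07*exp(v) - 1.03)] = (0.399748*exp(4*v) + 1.463128*exp(3*v) - 6.458535*exp(2*v) - 4.480327*exp(v) + 2.895227)*exp(v)/(0.050653*exp(6*v) + 0.028749*exp(5*v) + 0.42846*exp(4*v) + 0.160405*exp(3*v) + 1.19274*exp(2*v) + 0.222789*exp(v) + 1.092727)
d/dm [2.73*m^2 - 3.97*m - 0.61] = 5.46*m - 3.97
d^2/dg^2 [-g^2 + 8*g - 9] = -2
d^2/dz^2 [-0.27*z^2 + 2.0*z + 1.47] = -0.540000000000000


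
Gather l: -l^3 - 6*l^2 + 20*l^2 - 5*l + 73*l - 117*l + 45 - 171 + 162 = -l^3 + 14*l^2 - 49*l + 36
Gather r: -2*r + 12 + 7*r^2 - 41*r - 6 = 7*r^2 - 43*r + 6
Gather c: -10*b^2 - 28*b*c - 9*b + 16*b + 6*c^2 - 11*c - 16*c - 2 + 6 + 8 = -10*b^2 + 7*b + 6*c^2 + c*(-28*b - 27) + 12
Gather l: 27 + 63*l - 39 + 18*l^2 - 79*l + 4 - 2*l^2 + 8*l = 16*l^2 - 8*l - 8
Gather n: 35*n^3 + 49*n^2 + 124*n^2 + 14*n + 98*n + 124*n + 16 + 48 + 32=35*n^3 + 173*n^2 + 236*n + 96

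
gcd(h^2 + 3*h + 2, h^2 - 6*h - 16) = h + 2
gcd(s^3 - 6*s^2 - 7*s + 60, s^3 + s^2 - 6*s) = s + 3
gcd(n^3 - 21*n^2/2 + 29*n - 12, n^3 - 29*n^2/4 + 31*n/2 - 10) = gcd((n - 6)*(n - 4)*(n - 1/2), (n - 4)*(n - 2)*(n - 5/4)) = n - 4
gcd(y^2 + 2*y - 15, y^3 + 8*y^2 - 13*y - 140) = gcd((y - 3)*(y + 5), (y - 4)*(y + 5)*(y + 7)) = y + 5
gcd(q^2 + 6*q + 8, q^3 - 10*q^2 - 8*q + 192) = q + 4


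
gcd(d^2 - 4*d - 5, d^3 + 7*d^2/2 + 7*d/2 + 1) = d + 1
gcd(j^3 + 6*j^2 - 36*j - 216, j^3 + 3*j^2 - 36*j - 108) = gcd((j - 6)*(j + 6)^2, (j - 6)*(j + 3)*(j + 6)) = j^2 - 36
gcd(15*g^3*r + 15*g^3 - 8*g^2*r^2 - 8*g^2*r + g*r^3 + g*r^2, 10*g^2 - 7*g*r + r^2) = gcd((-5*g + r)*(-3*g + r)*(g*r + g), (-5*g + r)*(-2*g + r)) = -5*g + r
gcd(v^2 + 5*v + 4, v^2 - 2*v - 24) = v + 4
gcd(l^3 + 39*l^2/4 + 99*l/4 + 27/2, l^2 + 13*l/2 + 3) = l + 6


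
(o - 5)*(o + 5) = o^2 - 25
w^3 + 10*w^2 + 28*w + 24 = (w + 2)^2*(w + 6)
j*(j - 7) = j^2 - 7*j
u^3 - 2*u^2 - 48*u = u*(u - 8)*(u + 6)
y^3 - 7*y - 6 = (y - 3)*(y + 1)*(y + 2)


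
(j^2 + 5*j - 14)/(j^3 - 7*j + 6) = (j + 7)/(j^2 + 2*j - 3)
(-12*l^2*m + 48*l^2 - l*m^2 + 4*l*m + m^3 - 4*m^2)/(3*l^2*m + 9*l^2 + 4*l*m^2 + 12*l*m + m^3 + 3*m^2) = (-4*l*m + 16*l + m^2 - 4*m)/(l*m + 3*l + m^2 + 3*m)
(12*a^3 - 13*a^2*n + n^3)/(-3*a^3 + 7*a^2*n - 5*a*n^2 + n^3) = (-4*a - n)/(a - n)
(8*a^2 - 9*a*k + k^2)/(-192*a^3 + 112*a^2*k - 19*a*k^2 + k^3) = (-a + k)/(24*a^2 - 11*a*k + k^2)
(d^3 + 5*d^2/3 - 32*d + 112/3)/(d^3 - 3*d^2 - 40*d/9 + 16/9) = 3*(3*d^2 + 17*d - 28)/(9*d^2 + 9*d - 4)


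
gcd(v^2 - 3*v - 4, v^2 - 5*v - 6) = v + 1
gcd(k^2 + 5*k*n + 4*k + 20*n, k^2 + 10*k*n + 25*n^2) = k + 5*n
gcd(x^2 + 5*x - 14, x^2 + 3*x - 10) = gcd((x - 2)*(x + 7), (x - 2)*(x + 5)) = x - 2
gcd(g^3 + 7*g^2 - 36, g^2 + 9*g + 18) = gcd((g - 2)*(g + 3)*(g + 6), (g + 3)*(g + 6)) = g^2 + 9*g + 18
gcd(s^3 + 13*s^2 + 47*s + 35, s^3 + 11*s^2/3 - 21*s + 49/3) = s + 7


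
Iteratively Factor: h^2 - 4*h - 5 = (h - 5)*(h + 1)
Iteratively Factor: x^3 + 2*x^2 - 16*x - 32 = (x + 2)*(x^2 - 16) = (x - 4)*(x + 2)*(x + 4)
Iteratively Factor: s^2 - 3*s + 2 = (s - 1)*(s - 2)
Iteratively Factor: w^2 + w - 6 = (w - 2)*(w + 3)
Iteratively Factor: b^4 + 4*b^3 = (b)*(b^3 + 4*b^2) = b*(b + 4)*(b^2) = b^2*(b + 4)*(b)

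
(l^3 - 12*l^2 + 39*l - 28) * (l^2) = l^5 - 12*l^4 + 39*l^3 - 28*l^2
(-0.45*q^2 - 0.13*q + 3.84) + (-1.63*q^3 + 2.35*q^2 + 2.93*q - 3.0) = -1.63*q^3 + 1.9*q^2 + 2.8*q + 0.84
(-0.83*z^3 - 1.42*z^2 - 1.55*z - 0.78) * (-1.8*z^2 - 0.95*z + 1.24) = 1.494*z^5 + 3.3445*z^4 + 3.1098*z^3 + 1.1157*z^2 - 1.181*z - 0.9672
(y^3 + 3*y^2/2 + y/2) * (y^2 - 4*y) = y^5 - 5*y^4/2 - 11*y^3/2 - 2*y^2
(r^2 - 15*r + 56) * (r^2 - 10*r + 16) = r^4 - 25*r^3 + 222*r^2 - 800*r + 896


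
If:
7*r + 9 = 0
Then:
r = -9/7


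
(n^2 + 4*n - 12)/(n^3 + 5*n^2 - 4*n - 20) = (n + 6)/(n^2 + 7*n + 10)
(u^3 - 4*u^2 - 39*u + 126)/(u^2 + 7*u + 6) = (u^2 - 10*u + 21)/(u + 1)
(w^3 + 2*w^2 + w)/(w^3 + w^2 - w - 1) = w/(w - 1)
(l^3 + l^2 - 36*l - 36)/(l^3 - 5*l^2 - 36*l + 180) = (l + 1)/(l - 5)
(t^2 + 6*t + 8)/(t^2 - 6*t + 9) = (t^2 + 6*t + 8)/(t^2 - 6*t + 9)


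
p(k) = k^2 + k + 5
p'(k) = 2*k + 1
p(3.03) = 17.21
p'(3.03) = 7.06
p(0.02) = 5.02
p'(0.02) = 1.04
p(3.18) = 18.29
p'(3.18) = 7.36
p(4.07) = 25.63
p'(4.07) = 9.14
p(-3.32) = 12.70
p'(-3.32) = -5.64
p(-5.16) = 26.47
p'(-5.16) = -9.32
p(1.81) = 10.09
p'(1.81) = 4.62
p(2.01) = 11.05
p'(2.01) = 5.02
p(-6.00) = 35.00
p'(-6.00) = -11.00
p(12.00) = 161.00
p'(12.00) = 25.00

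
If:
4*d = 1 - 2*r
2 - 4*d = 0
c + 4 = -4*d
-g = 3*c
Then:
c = -6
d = 1/2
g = 18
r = -1/2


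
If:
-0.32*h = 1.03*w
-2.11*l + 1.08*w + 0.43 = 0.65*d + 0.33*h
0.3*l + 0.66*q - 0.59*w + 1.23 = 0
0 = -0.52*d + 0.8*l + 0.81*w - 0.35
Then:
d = 2.11652856789513*w - 0.243940143457828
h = -3.21875*w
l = 0.363243569131833*w + 0.278938906752412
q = 0.728828680697652*w - 1.99042677579655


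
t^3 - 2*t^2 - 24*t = t*(t - 6)*(t + 4)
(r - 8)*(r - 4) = r^2 - 12*r + 32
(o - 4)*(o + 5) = o^2 + o - 20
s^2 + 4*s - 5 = (s - 1)*(s + 5)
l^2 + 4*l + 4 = (l + 2)^2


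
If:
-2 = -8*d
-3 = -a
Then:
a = 3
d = 1/4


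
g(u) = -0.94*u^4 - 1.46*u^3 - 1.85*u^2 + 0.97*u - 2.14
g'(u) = -3.76*u^3 - 4.38*u^2 - 3.7*u + 0.97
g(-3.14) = -69.60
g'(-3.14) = 85.81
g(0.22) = -2.03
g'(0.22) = -0.10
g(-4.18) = -218.86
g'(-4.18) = 214.52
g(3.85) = -315.67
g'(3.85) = -292.77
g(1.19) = -7.95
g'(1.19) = -15.97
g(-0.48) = -2.92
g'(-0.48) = 2.15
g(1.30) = -9.90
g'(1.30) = -19.50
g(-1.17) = -5.23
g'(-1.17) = 5.33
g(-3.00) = -58.42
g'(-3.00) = 74.17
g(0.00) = -2.14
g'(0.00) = 0.97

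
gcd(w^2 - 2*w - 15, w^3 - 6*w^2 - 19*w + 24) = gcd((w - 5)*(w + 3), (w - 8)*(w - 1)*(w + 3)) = w + 3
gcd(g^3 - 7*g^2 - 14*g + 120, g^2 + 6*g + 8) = g + 4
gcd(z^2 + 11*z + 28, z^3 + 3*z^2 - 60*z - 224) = z^2 + 11*z + 28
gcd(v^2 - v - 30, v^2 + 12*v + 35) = v + 5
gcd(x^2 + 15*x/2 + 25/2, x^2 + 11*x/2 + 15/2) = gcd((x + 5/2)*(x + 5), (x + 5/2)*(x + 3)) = x + 5/2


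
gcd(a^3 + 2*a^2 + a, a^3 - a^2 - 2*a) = a^2 + a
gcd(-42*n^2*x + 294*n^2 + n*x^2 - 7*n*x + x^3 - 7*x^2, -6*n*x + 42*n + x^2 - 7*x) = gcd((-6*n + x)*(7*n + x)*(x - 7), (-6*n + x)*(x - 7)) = -6*n*x + 42*n + x^2 - 7*x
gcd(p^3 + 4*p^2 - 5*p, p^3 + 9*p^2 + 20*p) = p^2 + 5*p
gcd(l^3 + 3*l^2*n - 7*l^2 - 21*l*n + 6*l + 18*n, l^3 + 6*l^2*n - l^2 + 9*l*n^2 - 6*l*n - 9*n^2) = l^2 + 3*l*n - l - 3*n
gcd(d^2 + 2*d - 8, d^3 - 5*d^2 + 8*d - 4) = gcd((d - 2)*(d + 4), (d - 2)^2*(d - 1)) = d - 2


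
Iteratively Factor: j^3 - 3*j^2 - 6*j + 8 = (j - 4)*(j^2 + j - 2) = (j - 4)*(j + 2)*(j - 1)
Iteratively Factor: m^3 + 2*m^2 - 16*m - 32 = (m + 4)*(m^2 - 2*m - 8) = (m + 2)*(m + 4)*(m - 4)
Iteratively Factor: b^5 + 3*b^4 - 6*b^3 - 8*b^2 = (b + 4)*(b^4 - b^3 - 2*b^2) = (b - 2)*(b + 4)*(b^3 + b^2) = b*(b - 2)*(b + 4)*(b^2 + b) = b*(b - 2)*(b + 1)*(b + 4)*(b)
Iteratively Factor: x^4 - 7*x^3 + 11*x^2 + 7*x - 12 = (x - 1)*(x^3 - 6*x^2 + 5*x + 12) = (x - 1)*(x + 1)*(x^2 - 7*x + 12) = (x - 3)*(x - 1)*(x + 1)*(x - 4)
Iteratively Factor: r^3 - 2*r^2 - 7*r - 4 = (r + 1)*(r^2 - 3*r - 4) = (r - 4)*(r + 1)*(r + 1)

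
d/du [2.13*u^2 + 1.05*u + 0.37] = 4.26*u + 1.05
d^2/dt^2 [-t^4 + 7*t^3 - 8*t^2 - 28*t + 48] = -12*t^2 + 42*t - 16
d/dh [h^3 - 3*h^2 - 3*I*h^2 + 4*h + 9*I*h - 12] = 3*h^2 - 6*h - 6*I*h + 4 + 9*I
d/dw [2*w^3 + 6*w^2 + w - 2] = 6*w^2 + 12*w + 1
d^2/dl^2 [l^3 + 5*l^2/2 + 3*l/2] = 6*l + 5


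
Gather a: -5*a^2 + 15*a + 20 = -5*a^2 + 15*a + 20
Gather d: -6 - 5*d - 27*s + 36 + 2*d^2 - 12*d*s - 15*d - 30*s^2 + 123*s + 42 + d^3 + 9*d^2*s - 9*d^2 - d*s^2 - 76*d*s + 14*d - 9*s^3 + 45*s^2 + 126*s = d^3 + d^2*(9*s - 7) + d*(-s^2 - 88*s - 6) - 9*s^3 + 15*s^2 + 222*s + 72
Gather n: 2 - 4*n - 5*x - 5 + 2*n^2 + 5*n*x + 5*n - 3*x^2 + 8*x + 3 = 2*n^2 + n*(5*x + 1) - 3*x^2 + 3*x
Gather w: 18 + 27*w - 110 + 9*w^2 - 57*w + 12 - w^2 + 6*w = 8*w^2 - 24*w - 80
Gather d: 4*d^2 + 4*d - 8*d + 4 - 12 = 4*d^2 - 4*d - 8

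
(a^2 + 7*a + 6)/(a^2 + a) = (a + 6)/a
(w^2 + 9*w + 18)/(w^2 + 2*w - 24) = (w + 3)/(w - 4)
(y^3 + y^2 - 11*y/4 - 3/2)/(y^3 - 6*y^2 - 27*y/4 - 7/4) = (2*y^2 + y - 6)/(2*y^2 - 13*y - 7)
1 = 1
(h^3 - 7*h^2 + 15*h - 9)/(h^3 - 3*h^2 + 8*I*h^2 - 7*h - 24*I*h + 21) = (h^2 - 4*h + 3)/(h^2 + 8*I*h - 7)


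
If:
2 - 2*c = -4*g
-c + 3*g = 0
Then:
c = 3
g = 1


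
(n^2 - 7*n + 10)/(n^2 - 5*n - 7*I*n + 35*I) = (n - 2)/(n - 7*I)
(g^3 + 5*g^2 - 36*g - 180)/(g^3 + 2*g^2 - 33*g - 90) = (g + 6)/(g + 3)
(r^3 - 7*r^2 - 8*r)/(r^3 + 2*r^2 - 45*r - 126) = r*(r^2 - 7*r - 8)/(r^3 + 2*r^2 - 45*r - 126)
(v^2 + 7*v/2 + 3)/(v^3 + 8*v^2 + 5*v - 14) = (v + 3/2)/(v^2 + 6*v - 7)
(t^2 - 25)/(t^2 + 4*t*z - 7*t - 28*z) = (t^2 - 25)/(t^2 + 4*t*z - 7*t - 28*z)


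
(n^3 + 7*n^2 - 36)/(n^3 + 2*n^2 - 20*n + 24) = (n + 3)/(n - 2)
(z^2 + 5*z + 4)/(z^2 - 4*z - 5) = (z + 4)/(z - 5)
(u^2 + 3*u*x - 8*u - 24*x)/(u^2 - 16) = (u^2 + 3*u*x - 8*u - 24*x)/(u^2 - 16)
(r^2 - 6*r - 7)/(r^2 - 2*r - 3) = (r - 7)/(r - 3)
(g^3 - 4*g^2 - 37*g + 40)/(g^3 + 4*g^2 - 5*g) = (g - 8)/g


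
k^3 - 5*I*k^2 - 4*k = k*(k - 4*I)*(k - I)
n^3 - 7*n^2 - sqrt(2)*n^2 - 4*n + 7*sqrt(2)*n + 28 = (n - 7)*(n - 2*sqrt(2))*(n + sqrt(2))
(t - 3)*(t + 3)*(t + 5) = t^3 + 5*t^2 - 9*t - 45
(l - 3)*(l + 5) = l^2 + 2*l - 15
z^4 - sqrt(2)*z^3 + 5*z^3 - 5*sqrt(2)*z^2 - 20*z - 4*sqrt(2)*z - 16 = (z + 1)*(z + 4)*(z - 2*sqrt(2))*(z + sqrt(2))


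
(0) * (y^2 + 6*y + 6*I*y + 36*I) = 0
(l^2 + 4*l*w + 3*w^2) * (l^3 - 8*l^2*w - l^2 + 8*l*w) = l^5 - 4*l^4*w - l^4 - 29*l^3*w^2 + 4*l^3*w - 24*l^2*w^3 + 29*l^2*w^2 + 24*l*w^3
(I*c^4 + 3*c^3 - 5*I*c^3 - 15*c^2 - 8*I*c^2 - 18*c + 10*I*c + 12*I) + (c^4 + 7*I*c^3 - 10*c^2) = c^4 + I*c^4 + 3*c^3 + 2*I*c^3 - 25*c^2 - 8*I*c^2 - 18*c + 10*I*c + 12*I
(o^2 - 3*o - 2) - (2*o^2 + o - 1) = -o^2 - 4*o - 1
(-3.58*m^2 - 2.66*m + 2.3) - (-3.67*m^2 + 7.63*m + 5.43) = 0.0899999999999999*m^2 - 10.29*m - 3.13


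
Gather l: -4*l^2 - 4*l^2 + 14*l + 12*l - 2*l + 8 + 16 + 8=-8*l^2 + 24*l + 32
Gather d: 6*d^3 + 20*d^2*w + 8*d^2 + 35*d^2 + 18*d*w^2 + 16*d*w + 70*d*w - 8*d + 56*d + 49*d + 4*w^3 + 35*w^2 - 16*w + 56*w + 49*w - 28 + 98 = 6*d^3 + d^2*(20*w + 43) + d*(18*w^2 + 86*w + 97) + 4*w^3 + 35*w^2 + 89*w + 70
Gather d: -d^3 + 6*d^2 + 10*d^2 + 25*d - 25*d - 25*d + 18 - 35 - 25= -d^3 + 16*d^2 - 25*d - 42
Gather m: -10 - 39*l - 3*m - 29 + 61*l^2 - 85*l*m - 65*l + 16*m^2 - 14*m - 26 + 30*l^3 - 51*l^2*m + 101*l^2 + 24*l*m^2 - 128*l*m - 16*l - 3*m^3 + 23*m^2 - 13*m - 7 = 30*l^3 + 162*l^2 - 120*l - 3*m^3 + m^2*(24*l + 39) + m*(-51*l^2 - 213*l - 30) - 72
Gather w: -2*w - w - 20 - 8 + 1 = -3*w - 27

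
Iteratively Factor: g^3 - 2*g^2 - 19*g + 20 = (g + 4)*(g^2 - 6*g + 5) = (g - 1)*(g + 4)*(g - 5)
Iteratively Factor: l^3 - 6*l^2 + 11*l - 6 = (l - 2)*(l^2 - 4*l + 3) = (l - 2)*(l - 1)*(l - 3)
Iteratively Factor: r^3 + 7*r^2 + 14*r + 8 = (r + 2)*(r^2 + 5*r + 4) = (r + 1)*(r + 2)*(r + 4)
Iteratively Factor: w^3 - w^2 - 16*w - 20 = (w + 2)*(w^2 - 3*w - 10) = (w + 2)^2*(w - 5)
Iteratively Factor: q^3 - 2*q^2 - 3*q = (q)*(q^2 - 2*q - 3) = q*(q - 3)*(q + 1)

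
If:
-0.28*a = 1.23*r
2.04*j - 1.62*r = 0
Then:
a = -4.39285714285714*r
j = 0.794117647058823*r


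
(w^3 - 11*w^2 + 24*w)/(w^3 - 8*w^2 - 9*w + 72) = w/(w + 3)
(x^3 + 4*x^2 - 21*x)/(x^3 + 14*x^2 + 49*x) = (x - 3)/(x + 7)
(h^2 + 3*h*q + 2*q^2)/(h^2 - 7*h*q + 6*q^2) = (h^2 + 3*h*q + 2*q^2)/(h^2 - 7*h*q + 6*q^2)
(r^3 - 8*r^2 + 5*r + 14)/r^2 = r - 8 + 5/r + 14/r^2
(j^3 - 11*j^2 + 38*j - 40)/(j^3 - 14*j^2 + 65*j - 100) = (j - 2)/(j - 5)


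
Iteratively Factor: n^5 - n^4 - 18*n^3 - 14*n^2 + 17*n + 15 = (n + 3)*(n^4 - 4*n^3 - 6*n^2 + 4*n + 5) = (n + 1)*(n + 3)*(n^3 - 5*n^2 - n + 5) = (n - 1)*(n + 1)*(n + 3)*(n^2 - 4*n - 5) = (n - 1)*(n + 1)^2*(n + 3)*(n - 5)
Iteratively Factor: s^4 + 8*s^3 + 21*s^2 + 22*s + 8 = (s + 1)*(s^3 + 7*s^2 + 14*s + 8) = (s + 1)*(s + 2)*(s^2 + 5*s + 4) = (s + 1)*(s + 2)*(s + 4)*(s + 1)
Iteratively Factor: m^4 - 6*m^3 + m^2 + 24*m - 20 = (m - 2)*(m^3 - 4*m^2 - 7*m + 10) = (m - 5)*(m - 2)*(m^2 + m - 2) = (m - 5)*(m - 2)*(m - 1)*(m + 2)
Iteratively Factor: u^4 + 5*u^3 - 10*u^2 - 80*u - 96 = (u + 3)*(u^3 + 2*u^2 - 16*u - 32) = (u + 2)*(u + 3)*(u^2 - 16) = (u + 2)*(u + 3)*(u + 4)*(u - 4)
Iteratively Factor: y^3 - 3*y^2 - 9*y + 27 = (y - 3)*(y^2 - 9) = (y - 3)^2*(y + 3)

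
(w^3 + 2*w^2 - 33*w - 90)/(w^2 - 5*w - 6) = (w^2 + 8*w + 15)/(w + 1)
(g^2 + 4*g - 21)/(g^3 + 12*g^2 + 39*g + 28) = (g - 3)/(g^2 + 5*g + 4)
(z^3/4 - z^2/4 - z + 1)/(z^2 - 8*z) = (z^3 - z^2 - 4*z + 4)/(4*z*(z - 8))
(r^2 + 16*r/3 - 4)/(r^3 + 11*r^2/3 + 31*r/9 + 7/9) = 3*(3*r^2 + 16*r - 12)/(9*r^3 + 33*r^2 + 31*r + 7)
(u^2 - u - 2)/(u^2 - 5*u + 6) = (u + 1)/(u - 3)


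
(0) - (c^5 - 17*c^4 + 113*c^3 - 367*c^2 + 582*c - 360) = -c^5 + 17*c^4 - 113*c^3 + 367*c^2 - 582*c + 360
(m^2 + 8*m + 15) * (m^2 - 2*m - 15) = m^4 + 6*m^3 - 16*m^2 - 150*m - 225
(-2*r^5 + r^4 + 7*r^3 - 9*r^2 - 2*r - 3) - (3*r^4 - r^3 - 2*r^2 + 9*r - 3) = -2*r^5 - 2*r^4 + 8*r^3 - 7*r^2 - 11*r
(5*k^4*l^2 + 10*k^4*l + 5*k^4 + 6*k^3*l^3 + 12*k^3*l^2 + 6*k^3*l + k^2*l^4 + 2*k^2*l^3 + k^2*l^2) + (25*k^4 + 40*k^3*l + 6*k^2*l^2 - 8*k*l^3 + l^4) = 5*k^4*l^2 + 10*k^4*l + 30*k^4 + 6*k^3*l^3 + 12*k^3*l^2 + 46*k^3*l + k^2*l^4 + 2*k^2*l^3 + 7*k^2*l^2 - 8*k*l^3 + l^4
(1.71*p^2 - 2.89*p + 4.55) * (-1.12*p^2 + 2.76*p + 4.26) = -1.9152*p^4 + 7.9564*p^3 - 5.7878*p^2 + 0.246599999999997*p + 19.383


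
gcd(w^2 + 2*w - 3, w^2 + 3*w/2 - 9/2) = w + 3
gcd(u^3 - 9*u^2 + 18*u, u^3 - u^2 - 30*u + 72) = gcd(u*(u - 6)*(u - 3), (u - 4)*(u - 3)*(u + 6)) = u - 3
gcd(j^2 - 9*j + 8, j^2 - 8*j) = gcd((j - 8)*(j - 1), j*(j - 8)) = j - 8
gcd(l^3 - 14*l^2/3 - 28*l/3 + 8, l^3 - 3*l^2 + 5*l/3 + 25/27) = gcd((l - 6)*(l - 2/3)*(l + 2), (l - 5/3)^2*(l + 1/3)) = 1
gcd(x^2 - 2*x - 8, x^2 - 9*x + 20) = x - 4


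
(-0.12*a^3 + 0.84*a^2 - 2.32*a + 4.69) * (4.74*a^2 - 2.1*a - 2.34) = -0.5688*a^5 + 4.2336*a^4 - 12.48*a^3 + 25.137*a^2 - 4.4202*a - 10.9746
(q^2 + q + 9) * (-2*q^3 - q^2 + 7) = -2*q^5 - 3*q^4 - 19*q^3 - 2*q^2 + 7*q + 63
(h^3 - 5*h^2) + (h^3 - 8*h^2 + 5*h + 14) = 2*h^3 - 13*h^2 + 5*h + 14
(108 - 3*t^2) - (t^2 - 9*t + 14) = -4*t^2 + 9*t + 94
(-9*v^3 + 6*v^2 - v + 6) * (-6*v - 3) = 54*v^4 - 9*v^3 - 12*v^2 - 33*v - 18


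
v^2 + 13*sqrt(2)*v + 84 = (v + 6*sqrt(2))*(v + 7*sqrt(2))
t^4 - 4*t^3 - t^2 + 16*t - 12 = (t - 3)*(t - 2)*(t - 1)*(t + 2)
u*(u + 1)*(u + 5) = u^3 + 6*u^2 + 5*u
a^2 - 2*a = a*(a - 2)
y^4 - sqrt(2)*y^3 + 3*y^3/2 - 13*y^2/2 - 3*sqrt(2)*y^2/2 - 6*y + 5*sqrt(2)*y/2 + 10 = (y - 1)*(y + 5/2)*(y - 2*sqrt(2))*(y + sqrt(2))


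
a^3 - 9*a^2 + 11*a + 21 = (a - 7)*(a - 3)*(a + 1)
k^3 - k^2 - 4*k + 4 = (k - 2)*(k - 1)*(k + 2)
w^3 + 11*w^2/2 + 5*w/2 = w*(w + 1/2)*(w + 5)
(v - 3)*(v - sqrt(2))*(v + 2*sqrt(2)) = v^3 - 3*v^2 + sqrt(2)*v^2 - 3*sqrt(2)*v - 4*v + 12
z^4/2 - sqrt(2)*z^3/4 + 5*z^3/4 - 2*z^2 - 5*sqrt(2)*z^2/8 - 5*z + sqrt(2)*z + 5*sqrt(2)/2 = (z/2 + 1)*(z - 2)*(z + 5/2)*(z - sqrt(2)/2)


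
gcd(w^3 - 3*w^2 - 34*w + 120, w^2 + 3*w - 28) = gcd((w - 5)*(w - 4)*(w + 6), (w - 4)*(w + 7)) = w - 4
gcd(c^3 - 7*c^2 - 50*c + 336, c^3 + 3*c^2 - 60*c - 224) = c^2 - c - 56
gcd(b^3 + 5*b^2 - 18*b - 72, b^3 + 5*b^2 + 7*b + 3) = b + 3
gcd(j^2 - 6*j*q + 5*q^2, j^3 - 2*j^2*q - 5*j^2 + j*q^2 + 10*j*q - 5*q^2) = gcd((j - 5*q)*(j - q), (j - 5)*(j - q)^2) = -j + q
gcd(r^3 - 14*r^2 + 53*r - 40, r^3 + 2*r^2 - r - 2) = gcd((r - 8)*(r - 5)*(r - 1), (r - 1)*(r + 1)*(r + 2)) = r - 1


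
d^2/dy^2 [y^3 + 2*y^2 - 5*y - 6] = 6*y + 4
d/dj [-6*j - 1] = -6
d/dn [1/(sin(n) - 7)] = -cos(n)/(sin(n) - 7)^2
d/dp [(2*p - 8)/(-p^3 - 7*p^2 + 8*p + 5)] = 2*(2*p^3 - 5*p^2 - 56*p + 37)/(p^6 + 14*p^5 + 33*p^4 - 122*p^3 - 6*p^2 + 80*p + 25)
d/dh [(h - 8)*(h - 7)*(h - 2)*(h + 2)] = 4*h^3 - 45*h^2 + 104*h + 60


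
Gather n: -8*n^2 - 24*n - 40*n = -8*n^2 - 64*n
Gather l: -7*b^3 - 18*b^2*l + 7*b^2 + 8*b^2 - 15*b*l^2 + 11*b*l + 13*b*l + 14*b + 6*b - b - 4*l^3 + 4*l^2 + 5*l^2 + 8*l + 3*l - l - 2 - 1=-7*b^3 + 15*b^2 + 19*b - 4*l^3 + l^2*(9 - 15*b) + l*(-18*b^2 + 24*b + 10) - 3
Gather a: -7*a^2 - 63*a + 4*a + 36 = -7*a^2 - 59*a + 36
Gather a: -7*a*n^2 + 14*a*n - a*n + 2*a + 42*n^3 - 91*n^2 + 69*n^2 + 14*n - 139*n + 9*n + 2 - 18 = a*(-7*n^2 + 13*n + 2) + 42*n^3 - 22*n^2 - 116*n - 16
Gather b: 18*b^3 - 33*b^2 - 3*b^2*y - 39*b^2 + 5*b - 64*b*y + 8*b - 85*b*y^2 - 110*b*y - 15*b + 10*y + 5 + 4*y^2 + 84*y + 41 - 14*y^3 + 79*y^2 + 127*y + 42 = 18*b^3 + b^2*(-3*y - 72) + b*(-85*y^2 - 174*y - 2) - 14*y^3 + 83*y^2 + 221*y + 88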